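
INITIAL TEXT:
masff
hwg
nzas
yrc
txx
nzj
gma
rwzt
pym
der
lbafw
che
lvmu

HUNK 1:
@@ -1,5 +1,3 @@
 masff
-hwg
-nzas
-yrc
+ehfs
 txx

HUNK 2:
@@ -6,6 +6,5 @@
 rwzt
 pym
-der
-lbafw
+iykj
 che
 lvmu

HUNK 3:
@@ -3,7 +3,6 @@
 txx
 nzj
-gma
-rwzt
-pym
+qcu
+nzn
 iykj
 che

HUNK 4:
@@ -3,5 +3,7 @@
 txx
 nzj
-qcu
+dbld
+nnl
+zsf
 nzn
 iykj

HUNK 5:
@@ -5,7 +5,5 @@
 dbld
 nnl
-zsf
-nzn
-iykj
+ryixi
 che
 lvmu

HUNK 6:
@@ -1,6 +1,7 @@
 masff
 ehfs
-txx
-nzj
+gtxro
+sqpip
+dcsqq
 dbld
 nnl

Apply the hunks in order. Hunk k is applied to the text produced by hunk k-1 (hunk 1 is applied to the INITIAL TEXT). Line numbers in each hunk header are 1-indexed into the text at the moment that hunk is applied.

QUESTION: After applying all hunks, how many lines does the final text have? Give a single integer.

Answer: 10

Derivation:
Hunk 1: at line 1 remove [hwg,nzas,yrc] add [ehfs] -> 11 lines: masff ehfs txx nzj gma rwzt pym der lbafw che lvmu
Hunk 2: at line 6 remove [der,lbafw] add [iykj] -> 10 lines: masff ehfs txx nzj gma rwzt pym iykj che lvmu
Hunk 3: at line 3 remove [gma,rwzt,pym] add [qcu,nzn] -> 9 lines: masff ehfs txx nzj qcu nzn iykj che lvmu
Hunk 4: at line 3 remove [qcu] add [dbld,nnl,zsf] -> 11 lines: masff ehfs txx nzj dbld nnl zsf nzn iykj che lvmu
Hunk 5: at line 5 remove [zsf,nzn,iykj] add [ryixi] -> 9 lines: masff ehfs txx nzj dbld nnl ryixi che lvmu
Hunk 6: at line 1 remove [txx,nzj] add [gtxro,sqpip,dcsqq] -> 10 lines: masff ehfs gtxro sqpip dcsqq dbld nnl ryixi che lvmu
Final line count: 10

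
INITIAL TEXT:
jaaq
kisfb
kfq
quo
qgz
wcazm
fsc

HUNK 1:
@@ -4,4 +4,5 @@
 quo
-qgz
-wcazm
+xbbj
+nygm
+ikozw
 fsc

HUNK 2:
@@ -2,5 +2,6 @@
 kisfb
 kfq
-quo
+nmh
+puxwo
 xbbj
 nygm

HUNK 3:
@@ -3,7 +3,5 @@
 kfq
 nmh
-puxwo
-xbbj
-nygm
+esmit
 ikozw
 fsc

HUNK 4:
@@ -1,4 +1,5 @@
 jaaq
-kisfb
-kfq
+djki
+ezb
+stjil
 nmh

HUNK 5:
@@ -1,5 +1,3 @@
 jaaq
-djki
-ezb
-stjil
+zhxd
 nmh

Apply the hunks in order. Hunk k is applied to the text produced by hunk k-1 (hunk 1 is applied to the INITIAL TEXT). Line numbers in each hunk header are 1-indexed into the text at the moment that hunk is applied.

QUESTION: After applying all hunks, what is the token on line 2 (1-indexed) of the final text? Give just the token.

Answer: zhxd

Derivation:
Hunk 1: at line 4 remove [qgz,wcazm] add [xbbj,nygm,ikozw] -> 8 lines: jaaq kisfb kfq quo xbbj nygm ikozw fsc
Hunk 2: at line 2 remove [quo] add [nmh,puxwo] -> 9 lines: jaaq kisfb kfq nmh puxwo xbbj nygm ikozw fsc
Hunk 3: at line 3 remove [puxwo,xbbj,nygm] add [esmit] -> 7 lines: jaaq kisfb kfq nmh esmit ikozw fsc
Hunk 4: at line 1 remove [kisfb,kfq] add [djki,ezb,stjil] -> 8 lines: jaaq djki ezb stjil nmh esmit ikozw fsc
Hunk 5: at line 1 remove [djki,ezb,stjil] add [zhxd] -> 6 lines: jaaq zhxd nmh esmit ikozw fsc
Final line 2: zhxd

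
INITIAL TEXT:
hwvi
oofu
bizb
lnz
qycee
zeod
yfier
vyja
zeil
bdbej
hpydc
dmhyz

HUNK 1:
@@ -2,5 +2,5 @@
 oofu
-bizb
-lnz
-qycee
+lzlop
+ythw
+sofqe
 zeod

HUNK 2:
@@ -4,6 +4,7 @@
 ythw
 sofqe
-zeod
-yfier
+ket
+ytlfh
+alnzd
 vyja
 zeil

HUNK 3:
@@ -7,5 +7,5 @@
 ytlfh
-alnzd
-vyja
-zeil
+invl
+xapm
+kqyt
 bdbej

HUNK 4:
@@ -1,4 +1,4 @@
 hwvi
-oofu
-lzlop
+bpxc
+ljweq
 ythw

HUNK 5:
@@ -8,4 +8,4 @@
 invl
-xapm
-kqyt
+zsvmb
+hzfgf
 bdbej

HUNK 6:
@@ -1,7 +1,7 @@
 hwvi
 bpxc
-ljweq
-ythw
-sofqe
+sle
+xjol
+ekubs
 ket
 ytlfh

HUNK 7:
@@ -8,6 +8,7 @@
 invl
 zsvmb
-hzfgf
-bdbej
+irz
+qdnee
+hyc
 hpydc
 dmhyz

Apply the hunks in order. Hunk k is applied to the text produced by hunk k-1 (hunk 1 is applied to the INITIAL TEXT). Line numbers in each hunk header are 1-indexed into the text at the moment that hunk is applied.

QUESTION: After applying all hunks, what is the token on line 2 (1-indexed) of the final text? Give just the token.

Hunk 1: at line 2 remove [bizb,lnz,qycee] add [lzlop,ythw,sofqe] -> 12 lines: hwvi oofu lzlop ythw sofqe zeod yfier vyja zeil bdbej hpydc dmhyz
Hunk 2: at line 4 remove [zeod,yfier] add [ket,ytlfh,alnzd] -> 13 lines: hwvi oofu lzlop ythw sofqe ket ytlfh alnzd vyja zeil bdbej hpydc dmhyz
Hunk 3: at line 7 remove [alnzd,vyja,zeil] add [invl,xapm,kqyt] -> 13 lines: hwvi oofu lzlop ythw sofqe ket ytlfh invl xapm kqyt bdbej hpydc dmhyz
Hunk 4: at line 1 remove [oofu,lzlop] add [bpxc,ljweq] -> 13 lines: hwvi bpxc ljweq ythw sofqe ket ytlfh invl xapm kqyt bdbej hpydc dmhyz
Hunk 5: at line 8 remove [xapm,kqyt] add [zsvmb,hzfgf] -> 13 lines: hwvi bpxc ljweq ythw sofqe ket ytlfh invl zsvmb hzfgf bdbej hpydc dmhyz
Hunk 6: at line 1 remove [ljweq,ythw,sofqe] add [sle,xjol,ekubs] -> 13 lines: hwvi bpxc sle xjol ekubs ket ytlfh invl zsvmb hzfgf bdbej hpydc dmhyz
Hunk 7: at line 8 remove [hzfgf,bdbej] add [irz,qdnee,hyc] -> 14 lines: hwvi bpxc sle xjol ekubs ket ytlfh invl zsvmb irz qdnee hyc hpydc dmhyz
Final line 2: bpxc

Answer: bpxc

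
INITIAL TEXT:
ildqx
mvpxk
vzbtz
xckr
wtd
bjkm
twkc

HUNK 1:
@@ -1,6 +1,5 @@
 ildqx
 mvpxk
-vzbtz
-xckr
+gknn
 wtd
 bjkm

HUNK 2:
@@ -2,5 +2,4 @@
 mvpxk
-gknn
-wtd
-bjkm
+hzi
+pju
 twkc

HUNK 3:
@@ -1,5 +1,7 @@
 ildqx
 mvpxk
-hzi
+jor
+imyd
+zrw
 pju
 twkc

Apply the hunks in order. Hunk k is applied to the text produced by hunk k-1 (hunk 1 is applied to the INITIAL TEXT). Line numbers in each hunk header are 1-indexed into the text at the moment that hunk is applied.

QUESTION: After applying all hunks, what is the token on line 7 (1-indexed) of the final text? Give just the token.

Hunk 1: at line 1 remove [vzbtz,xckr] add [gknn] -> 6 lines: ildqx mvpxk gknn wtd bjkm twkc
Hunk 2: at line 2 remove [gknn,wtd,bjkm] add [hzi,pju] -> 5 lines: ildqx mvpxk hzi pju twkc
Hunk 3: at line 1 remove [hzi] add [jor,imyd,zrw] -> 7 lines: ildqx mvpxk jor imyd zrw pju twkc
Final line 7: twkc

Answer: twkc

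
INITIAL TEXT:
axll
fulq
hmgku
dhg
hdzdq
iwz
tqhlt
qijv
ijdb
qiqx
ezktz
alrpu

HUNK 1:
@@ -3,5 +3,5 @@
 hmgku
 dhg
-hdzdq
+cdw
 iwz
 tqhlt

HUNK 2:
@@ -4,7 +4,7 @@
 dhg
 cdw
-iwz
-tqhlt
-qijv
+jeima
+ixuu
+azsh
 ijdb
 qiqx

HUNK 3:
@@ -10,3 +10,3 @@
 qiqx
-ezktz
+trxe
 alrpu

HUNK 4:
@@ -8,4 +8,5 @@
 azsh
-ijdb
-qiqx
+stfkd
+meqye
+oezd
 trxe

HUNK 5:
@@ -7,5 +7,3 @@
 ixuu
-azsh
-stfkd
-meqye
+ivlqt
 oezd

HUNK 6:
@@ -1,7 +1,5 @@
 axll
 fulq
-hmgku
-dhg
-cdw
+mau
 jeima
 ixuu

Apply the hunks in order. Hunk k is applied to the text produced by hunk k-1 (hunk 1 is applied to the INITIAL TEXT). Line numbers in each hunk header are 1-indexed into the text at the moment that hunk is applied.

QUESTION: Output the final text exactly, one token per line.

Answer: axll
fulq
mau
jeima
ixuu
ivlqt
oezd
trxe
alrpu

Derivation:
Hunk 1: at line 3 remove [hdzdq] add [cdw] -> 12 lines: axll fulq hmgku dhg cdw iwz tqhlt qijv ijdb qiqx ezktz alrpu
Hunk 2: at line 4 remove [iwz,tqhlt,qijv] add [jeima,ixuu,azsh] -> 12 lines: axll fulq hmgku dhg cdw jeima ixuu azsh ijdb qiqx ezktz alrpu
Hunk 3: at line 10 remove [ezktz] add [trxe] -> 12 lines: axll fulq hmgku dhg cdw jeima ixuu azsh ijdb qiqx trxe alrpu
Hunk 4: at line 8 remove [ijdb,qiqx] add [stfkd,meqye,oezd] -> 13 lines: axll fulq hmgku dhg cdw jeima ixuu azsh stfkd meqye oezd trxe alrpu
Hunk 5: at line 7 remove [azsh,stfkd,meqye] add [ivlqt] -> 11 lines: axll fulq hmgku dhg cdw jeima ixuu ivlqt oezd trxe alrpu
Hunk 6: at line 1 remove [hmgku,dhg,cdw] add [mau] -> 9 lines: axll fulq mau jeima ixuu ivlqt oezd trxe alrpu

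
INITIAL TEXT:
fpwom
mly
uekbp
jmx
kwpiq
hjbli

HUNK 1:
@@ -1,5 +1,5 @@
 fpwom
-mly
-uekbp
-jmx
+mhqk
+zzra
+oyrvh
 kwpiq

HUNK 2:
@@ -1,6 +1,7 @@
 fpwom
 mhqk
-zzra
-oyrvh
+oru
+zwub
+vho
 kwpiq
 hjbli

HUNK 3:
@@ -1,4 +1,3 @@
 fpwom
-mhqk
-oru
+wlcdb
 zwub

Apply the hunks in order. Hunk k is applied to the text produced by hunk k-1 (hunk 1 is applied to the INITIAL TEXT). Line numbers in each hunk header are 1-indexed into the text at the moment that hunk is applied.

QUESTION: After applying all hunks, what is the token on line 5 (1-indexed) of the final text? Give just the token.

Answer: kwpiq

Derivation:
Hunk 1: at line 1 remove [mly,uekbp,jmx] add [mhqk,zzra,oyrvh] -> 6 lines: fpwom mhqk zzra oyrvh kwpiq hjbli
Hunk 2: at line 1 remove [zzra,oyrvh] add [oru,zwub,vho] -> 7 lines: fpwom mhqk oru zwub vho kwpiq hjbli
Hunk 3: at line 1 remove [mhqk,oru] add [wlcdb] -> 6 lines: fpwom wlcdb zwub vho kwpiq hjbli
Final line 5: kwpiq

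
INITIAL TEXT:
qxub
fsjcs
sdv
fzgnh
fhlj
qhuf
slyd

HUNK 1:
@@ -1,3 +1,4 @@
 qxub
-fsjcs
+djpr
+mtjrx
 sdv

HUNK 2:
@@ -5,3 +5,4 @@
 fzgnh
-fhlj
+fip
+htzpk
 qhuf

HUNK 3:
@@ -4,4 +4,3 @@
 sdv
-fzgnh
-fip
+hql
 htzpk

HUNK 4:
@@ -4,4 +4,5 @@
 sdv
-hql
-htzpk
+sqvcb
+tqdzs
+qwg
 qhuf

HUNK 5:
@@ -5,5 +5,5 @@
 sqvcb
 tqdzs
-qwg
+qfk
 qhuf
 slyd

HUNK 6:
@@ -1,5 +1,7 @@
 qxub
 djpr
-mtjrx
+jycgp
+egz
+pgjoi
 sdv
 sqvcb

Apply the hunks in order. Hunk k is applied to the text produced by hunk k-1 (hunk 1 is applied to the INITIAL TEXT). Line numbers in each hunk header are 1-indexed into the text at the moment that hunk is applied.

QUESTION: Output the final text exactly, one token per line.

Answer: qxub
djpr
jycgp
egz
pgjoi
sdv
sqvcb
tqdzs
qfk
qhuf
slyd

Derivation:
Hunk 1: at line 1 remove [fsjcs] add [djpr,mtjrx] -> 8 lines: qxub djpr mtjrx sdv fzgnh fhlj qhuf slyd
Hunk 2: at line 5 remove [fhlj] add [fip,htzpk] -> 9 lines: qxub djpr mtjrx sdv fzgnh fip htzpk qhuf slyd
Hunk 3: at line 4 remove [fzgnh,fip] add [hql] -> 8 lines: qxub djpr mtjrx sdv hql htzpk qhuf slyd
Hunk 4: at line 4 remove [hql,htzpk] add [sqvcb,tqdzs,qwg] -> 9 lines: qxub djpr mtjrx sdv sqvcb tqdzs qwg qhuf slyd
Hunk 5: at line 5 remove [qwg] add [qfk] -> 9 lines: qxub djpr mtjrx sdv sqvcb tqdzs qfk qhuf slyd
Hunk 6: at line 1 remove [mtjrx] add [jycgp,egz,pgjoi] -> 11 lines: qxub djpr jycgp egz pgjoi sdv sqvcb tqdzs qfk qhuf slyd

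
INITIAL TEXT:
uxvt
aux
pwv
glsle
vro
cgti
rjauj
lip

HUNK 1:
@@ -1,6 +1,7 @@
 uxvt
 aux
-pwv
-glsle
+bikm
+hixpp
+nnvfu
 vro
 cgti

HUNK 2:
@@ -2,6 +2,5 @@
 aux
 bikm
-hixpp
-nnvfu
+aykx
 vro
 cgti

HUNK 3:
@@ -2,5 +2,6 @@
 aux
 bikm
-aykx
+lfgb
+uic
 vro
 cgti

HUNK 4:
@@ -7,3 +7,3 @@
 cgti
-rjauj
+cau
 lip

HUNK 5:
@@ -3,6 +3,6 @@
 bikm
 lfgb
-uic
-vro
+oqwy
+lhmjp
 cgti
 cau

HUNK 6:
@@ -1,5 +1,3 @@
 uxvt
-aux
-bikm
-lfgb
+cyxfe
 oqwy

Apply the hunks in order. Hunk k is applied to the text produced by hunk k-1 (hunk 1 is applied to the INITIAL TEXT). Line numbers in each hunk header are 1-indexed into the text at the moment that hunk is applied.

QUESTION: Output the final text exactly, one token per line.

Hunk 1: at line 1 remove [pwv,glsle] add [bikm,hixpp,nnvfu] -> 9 lines: uxvt aux bikm hixpp nnvfu vro cgti rjauj lip
Hunk 2: at line 2 remove [hixpp,nnvfu] add [aykx] -> 8 lines: uxvt aux bikm aykx vro cgti rjauj lip
Hunk 3: at line 2 remove [aykx] add [lfgb,uic] -> 9 lines: uxvt aux bikm lfgb uic vro cgti rjauj lip
Hunk 4: at line 7 remove [rjauj] add [cau] -> 9 lines: uxvt aux bikm lfgb uic vro cgti cau lip
Hunk 5: at line 3 remove [uic,vro] add [oqwy,lhmjp] -> 9 lines: uxvt aux bikm lfgb oqwy lhmjp cgti cau lip
Hunk 6: at line 1 remove [aux,bikm,lfgb] add [cyxfe] -> 7 lines: uxvt cyxfe oqwy lhmjp cgti cau lip

Answer: uxvt
cyxfe
oqwy
lhmjp
cgti
cau
lip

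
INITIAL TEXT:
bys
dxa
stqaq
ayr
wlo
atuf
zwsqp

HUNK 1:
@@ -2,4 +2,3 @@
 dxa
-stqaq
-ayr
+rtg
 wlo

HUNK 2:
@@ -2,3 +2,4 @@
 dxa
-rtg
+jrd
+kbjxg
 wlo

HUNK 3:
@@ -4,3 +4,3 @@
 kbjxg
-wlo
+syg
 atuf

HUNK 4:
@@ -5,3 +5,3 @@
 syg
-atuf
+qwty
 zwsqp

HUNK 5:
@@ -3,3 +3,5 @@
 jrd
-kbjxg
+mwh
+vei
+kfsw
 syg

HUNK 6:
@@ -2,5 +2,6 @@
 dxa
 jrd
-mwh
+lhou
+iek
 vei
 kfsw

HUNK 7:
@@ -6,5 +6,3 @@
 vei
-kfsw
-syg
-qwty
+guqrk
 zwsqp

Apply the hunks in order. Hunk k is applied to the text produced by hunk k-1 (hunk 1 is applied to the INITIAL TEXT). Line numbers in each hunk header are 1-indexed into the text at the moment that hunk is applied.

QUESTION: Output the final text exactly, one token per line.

Hunk 1: at line 2 remove [stqaq,ayr] add [rtg] -> 6 lines: bys dxa rtg wlo atuf zwsqp
Hunk 2: at line 2 remove [rtg] add [jrd,kbjxg] -> 7 lines: bys dxa jrd kbjxg wlo atuf zwsqp
Hunk 3: at line 4 remove [wlo] add [syg] -> 7 lines: bys dxa jrd kbjxg syg atuf zwsqp
Hunk 4: at line 5 remove [atuf] add [qwty] -> 7 lines: bys dxa jrd kbjxg syg qwty zwsqp
Hunk 5: at line 3 remove [kbjxg] add [mwh,vei,kfsw] -> 9 lines: bys dxa jrd mwh vei kfsw syg qwty zwsqp
Hunk 6: at line 2 remove [mwh] add [lhou,iek] -> 10 lines: bys dxa jrd lhou iek vei kfsw syg qwty zwsqp
Hunk 7: at line 6 remove [kfsw,syg,qwty] add [guqrk] -> 8 lines: bys dxa jrd lhou iek vei guqrk zwsqp

Answer: bys
dxa
jrd
lhou
iek
vei
guqrk
zwsqp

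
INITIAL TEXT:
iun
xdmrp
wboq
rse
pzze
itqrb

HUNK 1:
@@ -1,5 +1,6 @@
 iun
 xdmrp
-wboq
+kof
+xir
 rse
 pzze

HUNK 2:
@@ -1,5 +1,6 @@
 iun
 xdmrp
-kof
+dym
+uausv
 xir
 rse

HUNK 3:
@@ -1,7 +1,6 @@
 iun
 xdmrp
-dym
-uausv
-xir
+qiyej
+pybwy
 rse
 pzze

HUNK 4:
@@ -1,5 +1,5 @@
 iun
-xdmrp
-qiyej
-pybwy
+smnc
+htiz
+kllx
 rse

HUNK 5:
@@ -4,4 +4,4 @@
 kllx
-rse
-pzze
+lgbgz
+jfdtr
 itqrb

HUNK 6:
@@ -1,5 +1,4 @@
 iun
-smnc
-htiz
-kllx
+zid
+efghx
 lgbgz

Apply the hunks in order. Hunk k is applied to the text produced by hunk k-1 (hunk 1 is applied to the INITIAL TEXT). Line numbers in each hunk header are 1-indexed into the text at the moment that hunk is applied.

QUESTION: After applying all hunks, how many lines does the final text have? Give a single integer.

Answer: 6

Derivation:
Hunk 1: at line 1 remove [wboq] add [kof,xir] -> 7 lines: iun xdmrp kof xir rse pzze itqrb
Hunk 2: at line 1 remove [kof] add [dym,uausv] -> 8 lines: iun xdmrp dym uausv xir rse pzze itqrb
Hunk 3: at line 1 remove [dym,uausv,xir] add [qiyej,pybwy] -> 7 lines: iun xdmrp qiyej pybwy rse pzze itqrb
Hunk 4: at line 1 remove [xdmrp,qiyej,pybwy] add [smnc,htiz,kllx] -> 7 lines: iun smnc htiz kllx rse pzze itqrb
Hunk 5: at line 4 remove [rse,pzze] add [lgbgz,jfdtr] -> 7 lines: iun smnc htiz kllx lgbgz jfdtr itqrb
Hunk 6: at line 1 remove [smnc,htiz,kllx] add [zid,efghx] -> 6 lines: iun zid efghx lgbgz jfdtr itqrb
Final line count: 6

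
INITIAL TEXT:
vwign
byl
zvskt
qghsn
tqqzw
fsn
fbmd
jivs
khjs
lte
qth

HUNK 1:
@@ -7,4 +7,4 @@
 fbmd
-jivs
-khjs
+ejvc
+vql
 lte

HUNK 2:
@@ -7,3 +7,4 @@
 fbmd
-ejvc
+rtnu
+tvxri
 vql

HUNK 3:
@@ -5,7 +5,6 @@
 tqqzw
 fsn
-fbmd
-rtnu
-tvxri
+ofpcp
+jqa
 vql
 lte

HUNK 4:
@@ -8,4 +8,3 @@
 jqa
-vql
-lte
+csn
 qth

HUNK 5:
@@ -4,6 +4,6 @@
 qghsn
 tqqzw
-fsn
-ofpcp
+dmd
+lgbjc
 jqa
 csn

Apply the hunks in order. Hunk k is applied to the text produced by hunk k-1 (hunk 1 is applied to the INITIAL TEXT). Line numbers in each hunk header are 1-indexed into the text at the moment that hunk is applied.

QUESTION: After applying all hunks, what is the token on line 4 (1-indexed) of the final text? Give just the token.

Answer: qghsn

Derivation:
Hunk 1: at line 7 remove [jivs,khjs] add [ejvc,vql] -> 11 lines: vwign byl zvskt qghsn tqqzw fsn fbmd ejvc vql lte qth
Hunk 2: at line 7 remove [ejvc] add [rtnu,tvxri] -> 12 lines: vwign byl zvskt qghsn tqqzw fsn fbmd rtnu tvxri vql lte qth
Hunk 3: at line 5 remove [fbmd,rtnu,tvxri] add [ofpcp,jqa] -> 11 lines: vwign byl zvskt qghsn tqqzw fsn ofpcp jqa vql lte qth
Hunk 4: at line 8 remove [vql,lte] add [csn] -> 10 lines: vwign byl zvskt qghsn tqqzw fsn ofpcp jqa csn qth
Hunk 5: at line 4 remove [fsn,ofpcp] add [dmd,lgbjc] -> 10 lines: vwign byl zvskt qghsn tqqzw dmd lgbjc jqa csn qth
Final line 4: qghsn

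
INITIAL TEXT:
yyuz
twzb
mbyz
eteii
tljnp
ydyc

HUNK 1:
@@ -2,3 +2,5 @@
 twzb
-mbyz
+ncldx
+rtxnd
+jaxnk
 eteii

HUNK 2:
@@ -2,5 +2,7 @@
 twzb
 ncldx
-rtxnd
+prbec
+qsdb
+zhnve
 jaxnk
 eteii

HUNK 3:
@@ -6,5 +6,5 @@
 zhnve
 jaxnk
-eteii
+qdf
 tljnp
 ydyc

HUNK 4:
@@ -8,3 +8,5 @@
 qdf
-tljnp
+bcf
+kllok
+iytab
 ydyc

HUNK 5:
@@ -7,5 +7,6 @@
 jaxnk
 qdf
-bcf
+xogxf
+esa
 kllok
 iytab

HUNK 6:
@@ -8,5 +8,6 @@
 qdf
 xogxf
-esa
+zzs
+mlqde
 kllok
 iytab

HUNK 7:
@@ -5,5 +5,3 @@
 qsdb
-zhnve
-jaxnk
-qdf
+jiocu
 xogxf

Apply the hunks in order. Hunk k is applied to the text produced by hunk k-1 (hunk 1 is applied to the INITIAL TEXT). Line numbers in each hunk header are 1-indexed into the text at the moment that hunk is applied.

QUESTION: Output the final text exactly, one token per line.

Hunk 1: at line 2 remove [mbyz] add [ncldx,rtxnd,jaxnk] -> 8 lines: yyuz twzb ncldx rtxnd jaxnk eteii tljnp ydyc
Hunk 2: at line 2 remove [rtxnd] add [prbec,qsdb,zhnve] -> 10 lines: yyuz twzb ncldx prbec qsdb zhnve jaxnk eteii tljnp ydyc
Hunk 3: at line 6 remove [eteii] add [qdf] -> 10 lines: yyuz twzb ncldx prbec qsdb zhnve jaxnk qdf tljnp ydyc
Hunk 4: at line 8 remove [tljnp] add [bcf,kllok,iytab] -> 12 lines: yyuz twzb ncldx prbec qsdb zhnve jaxnk qdf bcf kllok iytab ydyc
Hunk 5: at line 7 remove [bcf] add [xogxf,esa] -> 13 lines: yyuz twzb ncldx prbec qsdb zhnve jaxnk qdf xogxf esa kllok iytab ydyc
Hunk 6: at line 8 remove [esa] add [zzs,mlqde] -> 14 lines: yyuz twzb ncldx prbec qsdb zhnve jaxnk qdf xogxf zzs mlqde kllok iytab ydyc
Hunk 7: at line 5 remove [zhnve,jaxnk,qdf] add [jiocu] -> 12 lines: yyuz twzb ncldx prbec qsdb jiocu xogxf zzs mlqde kllok iytab ydyc

Answer: yyuz
twzb
ncldx
prbec
qsdb
jiocu
xogxf
zzs
mlqde
kllok
iytab
ydyc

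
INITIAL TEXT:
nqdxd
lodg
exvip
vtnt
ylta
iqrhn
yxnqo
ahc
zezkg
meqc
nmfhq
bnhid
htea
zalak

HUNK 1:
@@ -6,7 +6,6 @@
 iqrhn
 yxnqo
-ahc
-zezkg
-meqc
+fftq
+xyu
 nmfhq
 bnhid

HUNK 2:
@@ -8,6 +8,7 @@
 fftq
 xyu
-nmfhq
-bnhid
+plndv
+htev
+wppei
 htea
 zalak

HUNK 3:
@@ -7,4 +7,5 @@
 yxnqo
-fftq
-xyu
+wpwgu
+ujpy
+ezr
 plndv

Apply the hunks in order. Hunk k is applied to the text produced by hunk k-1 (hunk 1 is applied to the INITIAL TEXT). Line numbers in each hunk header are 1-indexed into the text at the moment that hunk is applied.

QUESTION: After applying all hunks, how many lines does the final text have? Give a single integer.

Hunk 1: at line 6 remove [ahc,zezkg,meqc] add [fftq,xyu] -> 13 lines: nqdxd lodg exvip vtnt ylta iqrhn yxnqo fftq xyu nmfhq bnhid htea zalak
Hunk 2: at line 8 remove [nmfhq,bnhid] add [plndv,htev,wppei] -> 14 lines: nqdxd lodg exvip vtnt ylta iqrhn yxnqo fftq xyu plndv htev wppei htea zalak
Hunk 3: at line 7 remove [fftq,xyu] add [wpwgu,ujpy,ezr] -> 15 lines: nqdxd lodg exvip vtnt ylta iqrhn yxnqo wpwgu ujpy ezr plndv htev wppei htea zalak
Final line count: 15

Answer: 15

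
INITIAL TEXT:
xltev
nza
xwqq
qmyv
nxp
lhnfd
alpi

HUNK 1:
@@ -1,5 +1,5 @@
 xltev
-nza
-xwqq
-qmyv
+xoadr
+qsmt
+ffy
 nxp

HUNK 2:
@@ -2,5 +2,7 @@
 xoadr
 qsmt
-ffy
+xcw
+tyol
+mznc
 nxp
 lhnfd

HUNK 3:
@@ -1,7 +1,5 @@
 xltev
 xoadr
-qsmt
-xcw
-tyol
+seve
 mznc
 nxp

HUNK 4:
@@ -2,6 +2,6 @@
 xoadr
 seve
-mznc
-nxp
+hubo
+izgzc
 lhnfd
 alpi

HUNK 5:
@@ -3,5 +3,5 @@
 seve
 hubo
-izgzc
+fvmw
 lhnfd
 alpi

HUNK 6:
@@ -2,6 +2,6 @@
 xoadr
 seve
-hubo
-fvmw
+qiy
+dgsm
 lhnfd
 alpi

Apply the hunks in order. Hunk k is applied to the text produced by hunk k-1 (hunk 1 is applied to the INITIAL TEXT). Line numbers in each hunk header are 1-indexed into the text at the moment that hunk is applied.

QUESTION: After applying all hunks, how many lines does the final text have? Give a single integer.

Answer: 7

Derivation:
Hunk 1: at line 1 remove [nza,xwqq,qmyv] add [xoadr,qsmt,ffy] -> 7 lines: xltev xoadr qsmt ffy nxp lhnfd alpi
Hunk 2: at line 2 remove [ffy] add [xcw,tyol,mznc] -> 9 lines: xltev xoadr qsmt xcw tyol mznc nxp lhnfd alpi
Hunk 3: at line 1 remove [qsmt,xcw,tyol] add [seve] -> 7 lines: xltev xoadr seve mznc nxp lhnfd alpi
Hunk 4: at line 2 remove [mznc,nxp] add [hubo,izgzc] -> 7 lines: xltev xoadr seve hubo izgzc lhnfd alpi
Hunk 5: at line 3 remove [izgzc] add [fvmw] -> 7 lines: xltev xoadr seve hubo fvmw lhnfd alpi
Hunk 6: at line 2 remove [hubo,fvmw] add [qiy,dgsm] -> 7 lines: xltev xoadr seve qiy dgsm lhnfd alpi
Final line count: 7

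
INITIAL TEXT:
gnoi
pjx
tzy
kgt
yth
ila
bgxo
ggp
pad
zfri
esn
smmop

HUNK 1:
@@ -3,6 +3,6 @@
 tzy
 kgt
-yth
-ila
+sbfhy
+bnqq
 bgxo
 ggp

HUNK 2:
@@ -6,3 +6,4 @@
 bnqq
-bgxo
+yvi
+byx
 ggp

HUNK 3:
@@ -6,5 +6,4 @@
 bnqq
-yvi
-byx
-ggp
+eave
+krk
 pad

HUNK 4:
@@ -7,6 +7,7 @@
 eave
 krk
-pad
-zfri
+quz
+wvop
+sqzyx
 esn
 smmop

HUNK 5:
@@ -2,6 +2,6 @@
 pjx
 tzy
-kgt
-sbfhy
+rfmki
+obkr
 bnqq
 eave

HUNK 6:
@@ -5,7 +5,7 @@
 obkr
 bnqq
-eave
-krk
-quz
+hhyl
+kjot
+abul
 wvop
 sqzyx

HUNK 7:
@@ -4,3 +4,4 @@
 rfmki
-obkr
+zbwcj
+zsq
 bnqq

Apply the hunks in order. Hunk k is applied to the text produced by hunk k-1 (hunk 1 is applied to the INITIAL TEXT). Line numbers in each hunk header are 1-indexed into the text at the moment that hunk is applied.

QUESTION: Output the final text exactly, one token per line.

Hunk 1: at line 3 remove [yth,ila] add [sbfhy,bnqq] -> 12 lines: gnoi pjx tzy kgt sbfhy bnqq bgxo ggp pad zfri esn smmop
Hunk 2: at line 6 remove [bgxo] add [yvi,byx] -> 13 lines: gnoi pjx tzy kgt sbfhy bnqq yvi byx ggp pad zfri esn smmop
Hunk 3: at line 6 remove [yvi,byx,ggp] add [eave,krk] -> 12 lines: gnoi pjx tzy kgt sbfhy bnqq eave krk pad zfri esn smmop
Hunk 4: at line 7 remove [pad,zfri] add [quz,wvop,sqzyx] -> 13 lines: gnoi pjx tzy kgt sbfhy bnqq eave krk quz wvop sqzyx esn smmop
Hunk 5: at line 2 remove [kgt,sbfhy] add [rfmki,obkr] -> 13 lines: gnoi pjx tzy rfmki obkr bnqq eave krk quz wvop sqzyx esn smmop
Hunk 6: at line 5 remove [eave,krk,quz] add [hhyl,kjot,abul] -> 13 lines: gnoi pjx tzy rfmki obkr bnqq hhyl kjot abul wvop sqzyx esn smmop
Hunk 7: at line 4 remove [obkr] add [zbwcj,zsq] -> 14 lines: gnoi pjx tzy rfmki zbwcj zsq bnqq hhyl kjot abul wvop sqzyx esn smmop

Answer: gnoi
pjx
tzy
rfmki
zbwcj
zsq
bnqq
hhyl
kjot
abul
wvop
sqzyx
esn
smmop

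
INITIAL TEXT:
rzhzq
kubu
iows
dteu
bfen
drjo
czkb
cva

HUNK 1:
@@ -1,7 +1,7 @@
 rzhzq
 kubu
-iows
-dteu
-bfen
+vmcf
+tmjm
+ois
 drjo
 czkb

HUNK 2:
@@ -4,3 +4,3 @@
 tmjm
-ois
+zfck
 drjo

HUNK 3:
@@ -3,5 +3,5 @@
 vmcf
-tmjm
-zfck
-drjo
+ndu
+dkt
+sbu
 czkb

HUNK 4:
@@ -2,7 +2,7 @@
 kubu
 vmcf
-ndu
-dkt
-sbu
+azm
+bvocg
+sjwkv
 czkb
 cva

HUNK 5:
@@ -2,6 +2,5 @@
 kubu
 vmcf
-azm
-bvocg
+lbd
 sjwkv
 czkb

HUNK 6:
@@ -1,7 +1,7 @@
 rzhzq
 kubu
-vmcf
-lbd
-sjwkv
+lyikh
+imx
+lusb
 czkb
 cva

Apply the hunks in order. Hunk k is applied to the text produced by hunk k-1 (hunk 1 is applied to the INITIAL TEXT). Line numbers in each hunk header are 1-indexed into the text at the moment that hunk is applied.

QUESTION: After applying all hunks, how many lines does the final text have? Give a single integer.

Answer: 7

Derivation:
Hunk 1: at line 1 remove [iows,dteu,bfen] add [vmcf,tmjm,ois] -> 8 lines: rzhzq kubu vmcf tmjm ois drjo czkb cva
Hunk 2: at line 4 remove [ois] add [zfck] -> 8 lines: rzhzq kubu vmcf tmjm zfck drjo czkb cva
Hunk 3: at line 3 remove [tmjm,zfck,drjo] add [ndu,dkt,sbu] -> 8 lines: rzhzq kubu vmcf ndu dkt sbu czkb cva
Hunk 4: at line 2 remove [ndu,dkt,sbu] add [azm,bvocg,sjwkv] -> 8 lines: rzhzq kubu vmcf azm bvocg sjwkv czkb cva
Hunk 5: at line 2 remove [azm,bvocg] add [lbd] -> 7 lines: rzhzq kubu vmcf lbd sjwkv czkb cva
Hunk 6: at line 1 remove [vmcf,lbd,sjwkv] add [lyikh,imx,lusb] -> 7 lines: rzhzq kubu lyikh imx lusb czkb cva
Final line count: 7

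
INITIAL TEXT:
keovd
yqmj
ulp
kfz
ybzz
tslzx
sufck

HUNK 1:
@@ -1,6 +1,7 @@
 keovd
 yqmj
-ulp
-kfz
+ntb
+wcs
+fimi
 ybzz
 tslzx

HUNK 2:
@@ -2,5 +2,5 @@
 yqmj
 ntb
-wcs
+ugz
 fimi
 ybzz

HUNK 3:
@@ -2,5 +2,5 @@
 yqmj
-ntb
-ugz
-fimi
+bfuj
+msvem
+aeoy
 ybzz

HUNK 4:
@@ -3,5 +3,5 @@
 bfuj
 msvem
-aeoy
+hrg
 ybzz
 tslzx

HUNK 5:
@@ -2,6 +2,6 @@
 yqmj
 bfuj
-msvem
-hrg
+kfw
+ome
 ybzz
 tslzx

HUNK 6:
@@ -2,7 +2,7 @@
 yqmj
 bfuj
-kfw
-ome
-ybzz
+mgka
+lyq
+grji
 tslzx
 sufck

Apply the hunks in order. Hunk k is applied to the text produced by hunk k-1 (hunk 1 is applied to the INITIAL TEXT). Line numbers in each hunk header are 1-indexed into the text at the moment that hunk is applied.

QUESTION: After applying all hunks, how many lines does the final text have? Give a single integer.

Hunk 1: at line 1 remove [ulp,kfz] add [ntb,wcs,fimi] -> 8 lines: keovd yqmj ntb wcs fimi ybzz tslzx sufck
Hunk 2: at line 2 remove [wcs] add [ugz] -> 8 lines: keovd yqmj ntb ugz fimi ybzz tslzx sufck
Hunk 3: at line 2 remove [ntb,ugz,fimi] add [bfuj,msvem,aeoy] -> 8 lines: keovd yqmj bfuj msvem aeoy ybzz tslzx sufck
Hunk 4: at line 3 remove [aeoy] add [hrg] -> 8 lines: keovd yqmj bfuj msvem hrg ybzz tslzx sufck
Hunk 5: at line 2 remove [msvem,hrg] add [kfw,ome] -> 8 lines: keovd yqmj bfuj kfw ome ybzz tslzx sufck
Hunk 6: at line 2 remove [kfw,ome,ybzz] add [mgka,lyq,grji] -> 8 lines: keovd yqmj bfuj mgka lyq grji tslzx sufck
Final line count: 8

Answer: 8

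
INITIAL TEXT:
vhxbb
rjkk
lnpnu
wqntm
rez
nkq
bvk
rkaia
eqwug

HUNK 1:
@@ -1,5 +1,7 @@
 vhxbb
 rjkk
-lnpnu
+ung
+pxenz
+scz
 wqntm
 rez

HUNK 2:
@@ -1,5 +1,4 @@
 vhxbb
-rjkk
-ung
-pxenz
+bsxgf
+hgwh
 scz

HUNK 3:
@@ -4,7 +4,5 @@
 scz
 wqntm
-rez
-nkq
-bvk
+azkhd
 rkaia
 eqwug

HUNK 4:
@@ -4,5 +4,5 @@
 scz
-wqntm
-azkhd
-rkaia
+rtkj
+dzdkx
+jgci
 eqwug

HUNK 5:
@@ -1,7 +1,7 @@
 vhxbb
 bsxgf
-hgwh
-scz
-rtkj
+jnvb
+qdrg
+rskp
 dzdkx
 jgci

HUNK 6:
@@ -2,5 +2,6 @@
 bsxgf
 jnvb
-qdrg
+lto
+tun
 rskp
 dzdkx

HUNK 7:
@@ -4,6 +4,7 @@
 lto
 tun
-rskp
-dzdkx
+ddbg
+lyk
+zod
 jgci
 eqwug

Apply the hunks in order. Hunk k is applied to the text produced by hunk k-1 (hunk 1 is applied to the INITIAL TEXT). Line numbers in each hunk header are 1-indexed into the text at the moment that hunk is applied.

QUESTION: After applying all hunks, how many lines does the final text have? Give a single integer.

Hunk 1: at line 1 remove [lnpnu] add [ung,pxenz,scz] -> 11 lines: vhxbb rjkk ung pxenz scz wqntm rez nkq bvk rkaia eqwug
Hunk 2: at line 1 remove [rjkk,ung,pxenz] add [bsxgf,hgwh] -> 10 lines: vhxbb bsxgf hgwh scz wqntm rez nkq bvk rkaia eqwug
Hunk 3: at line 4 remove [rez,nkq,bvk] add [azkhd] -> 8 lines: vhxbb bsxgf hgwh scz wqntm azkhd rkaia eqwug
Hunk 4: at line 4 remove [wqntm,azkhd,rkaia] add [rtkj,dzdkx,jgci] -> 8 lines: vhxbb bsxgf hgwh scz rtkj dzdkx jgci eqwug
Hunk 5: at line 1 remove [hgwh,scz,rtkj] add [jnvb,qdrg,rskp] -> 8 lines: vhxbb bsxgf jnvb qdrg rskp dzdkx jgci eqwug
Hunk 6: at line 2 remove [qdrg] add [lto,tun] -> 9 lines: vhxbb bsxgf jnvb lto tun rskp dzdkx jgci eqwug
Hunk 7: at line 4 remove [rskp,dzdkx] add [ddbg,lyk,zod] -> 10 lines: vhxbb bsxgf jnvb lto tun ddbg lyk zod jgci eqwug
Final line count: 10

Answer: 10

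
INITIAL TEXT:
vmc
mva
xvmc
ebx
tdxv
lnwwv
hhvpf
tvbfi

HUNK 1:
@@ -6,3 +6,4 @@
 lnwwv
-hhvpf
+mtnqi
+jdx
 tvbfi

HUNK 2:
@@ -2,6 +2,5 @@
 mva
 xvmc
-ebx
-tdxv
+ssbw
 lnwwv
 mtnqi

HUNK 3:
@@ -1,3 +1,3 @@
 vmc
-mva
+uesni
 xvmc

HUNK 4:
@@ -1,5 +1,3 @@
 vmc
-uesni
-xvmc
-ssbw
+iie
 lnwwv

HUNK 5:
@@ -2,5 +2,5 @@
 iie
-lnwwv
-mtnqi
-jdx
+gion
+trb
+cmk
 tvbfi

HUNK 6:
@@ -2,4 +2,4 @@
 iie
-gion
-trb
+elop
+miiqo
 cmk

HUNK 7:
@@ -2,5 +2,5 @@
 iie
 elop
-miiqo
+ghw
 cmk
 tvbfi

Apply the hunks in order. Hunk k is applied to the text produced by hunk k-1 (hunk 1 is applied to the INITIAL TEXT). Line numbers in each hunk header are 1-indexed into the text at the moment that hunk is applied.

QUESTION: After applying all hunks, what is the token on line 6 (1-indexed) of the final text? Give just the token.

Hunk 1: at line 6 remove [hhvpf] add [mtnqi,jdx] -> 9 lines: vmc mva xvmc ebx tdxv lnwwv mtnqi jdx tvbfi
Hunk 2: at line 2 remove [ebx,tdxv] add [ssbw] -> 8 lines: vmc mva xvmc ssbw lnwwv mtnqi jdx tvbfi
Hunk 3: at line 1 remove [mva] add [uesni] -> 8 lines: vmc uesni xvmc ssbw lnwwv mtnqi jdx tvbfi
Hunk 4: at line 1 remove [uesni,xvmc,ssbw] add [iie] -> 6 lines: vmc iie lnwwv mtnqi jdx tvbfi
Hunk 5: at line 2 remove [lnwwv,mtnqi,jdx] add [gion,trb,cmk] -> 6 lines: vmc iie gion trb cmk tvbfi
Hunk 6: at line 2 remove [gion,trb] add [elop,miiqo] -> 6 lines: vmc iie elop miiqo cmk tvbfi
Hunk 7: at line 2 remove [miiqo] add [ghw] -> 6 lines: vmc iie elop ghw cmk tvbfi
Final line 6: tvbfi

Answer: tvbfi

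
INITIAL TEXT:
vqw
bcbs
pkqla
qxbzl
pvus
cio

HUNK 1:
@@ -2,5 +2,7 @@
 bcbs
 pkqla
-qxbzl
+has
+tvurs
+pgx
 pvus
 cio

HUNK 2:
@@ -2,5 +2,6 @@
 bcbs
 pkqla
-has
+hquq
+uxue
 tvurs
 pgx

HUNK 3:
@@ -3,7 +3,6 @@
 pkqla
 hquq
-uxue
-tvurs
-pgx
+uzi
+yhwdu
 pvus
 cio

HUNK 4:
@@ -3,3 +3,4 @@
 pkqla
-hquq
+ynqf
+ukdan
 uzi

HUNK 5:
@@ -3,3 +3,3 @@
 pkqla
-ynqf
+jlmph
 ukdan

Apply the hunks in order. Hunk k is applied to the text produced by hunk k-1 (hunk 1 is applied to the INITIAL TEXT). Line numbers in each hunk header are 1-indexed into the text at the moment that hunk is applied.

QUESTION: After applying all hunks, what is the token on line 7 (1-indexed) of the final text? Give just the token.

Answer: yhwdu

Derivation:
Hunk 1: at line 2 remove [qxbzl] add [has,tvurs,pgx] -> 8 lines: vqw bcbs pkqla has tvurs pgx pvus cio
Hunk 2: at line 2 remove [has] add [hquq,uxue] -> 9 lines: vqw bcbs pkqla hquq uxue tvurs pgx pvus cio
Hunk 3: at line 3 remove [uxue,tvurs,pgx] add [uzi,yhwdu] -> 8 lines: vqw bcbs pkqla hquq uzi yhwdu pvus cio
Hunk 4: at line 3 remove [hquq] add [ynqf,ukdan] -> 9 lines: vqw bcbs pkqla ynqf ukdan uzi yhwdu pvus cio
Hunk 5: at line 3 remove [ynqf] add [jlmph] -> 9 lines: vqw bcbs pkqla jlmph ukdan uzi yhwdu pvus cio
Final line 7: yhwdu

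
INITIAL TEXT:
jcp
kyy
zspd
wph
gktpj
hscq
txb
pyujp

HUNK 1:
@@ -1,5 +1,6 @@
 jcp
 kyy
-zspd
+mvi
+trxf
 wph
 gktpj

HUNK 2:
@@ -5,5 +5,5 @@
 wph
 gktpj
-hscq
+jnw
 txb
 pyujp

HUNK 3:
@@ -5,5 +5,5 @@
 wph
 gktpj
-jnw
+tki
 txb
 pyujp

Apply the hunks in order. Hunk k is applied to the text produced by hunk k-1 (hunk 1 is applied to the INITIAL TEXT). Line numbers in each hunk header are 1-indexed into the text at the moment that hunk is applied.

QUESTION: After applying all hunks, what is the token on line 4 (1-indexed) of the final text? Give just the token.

Answer: trxf

Derivation:
Hunk 1: at line 1 remove [zspd] add [mvi,trxf] -> 9 lines: jcp kyy mvi trxf wph gktpj hscq txb pyujp
Hunk 2: at line 5 remove [hscq] add [jnw] -> 9 lines: jcp kyy mvi trxf wph gktpj jnw txb pyujp
Hunk 3: at line 5 remove [jnw] add [tki] -> 9 lines: jcp kyy mvi trxf wph gktpj tki txb pyujp
Final line 4: trxf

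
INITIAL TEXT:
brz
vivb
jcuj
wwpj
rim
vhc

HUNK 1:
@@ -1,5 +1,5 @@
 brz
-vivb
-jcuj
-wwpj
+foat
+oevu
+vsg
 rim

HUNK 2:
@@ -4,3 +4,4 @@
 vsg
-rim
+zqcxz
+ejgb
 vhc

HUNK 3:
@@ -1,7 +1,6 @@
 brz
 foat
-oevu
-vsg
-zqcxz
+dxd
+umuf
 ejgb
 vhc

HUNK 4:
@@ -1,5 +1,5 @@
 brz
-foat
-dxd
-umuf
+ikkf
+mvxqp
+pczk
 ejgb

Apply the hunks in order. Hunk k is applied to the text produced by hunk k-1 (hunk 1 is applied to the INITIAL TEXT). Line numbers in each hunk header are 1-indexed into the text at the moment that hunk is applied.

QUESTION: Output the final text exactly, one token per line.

Hunk 1: at line 1 remove [vivb,jcuj,wwpj] add [foat,oevu,vsg] -> 6 lines: brz foat oevu vsg rim vhc
Hunk 2: at line 4 remove [rim] add [zqcxz,ejgb] -> 7 lines: brz foat oevu vsg zqcxz ejgb vhc
Hunk 3: at line 1 remove [oevu,vsg,zqcxz] add [dxd,umuf] -> 6 lines: brz foat dxd umuf ejgb vhc
Hunk 4: at line 1 remove [foat,dxd,umuf] add [ikkf,mvxqp,pczk] -> 6 lines: brz ikkf mvxqp pczk ejgb vhc

Answer: brz
ikkf
mvxqp
pczk
ejgb
vhc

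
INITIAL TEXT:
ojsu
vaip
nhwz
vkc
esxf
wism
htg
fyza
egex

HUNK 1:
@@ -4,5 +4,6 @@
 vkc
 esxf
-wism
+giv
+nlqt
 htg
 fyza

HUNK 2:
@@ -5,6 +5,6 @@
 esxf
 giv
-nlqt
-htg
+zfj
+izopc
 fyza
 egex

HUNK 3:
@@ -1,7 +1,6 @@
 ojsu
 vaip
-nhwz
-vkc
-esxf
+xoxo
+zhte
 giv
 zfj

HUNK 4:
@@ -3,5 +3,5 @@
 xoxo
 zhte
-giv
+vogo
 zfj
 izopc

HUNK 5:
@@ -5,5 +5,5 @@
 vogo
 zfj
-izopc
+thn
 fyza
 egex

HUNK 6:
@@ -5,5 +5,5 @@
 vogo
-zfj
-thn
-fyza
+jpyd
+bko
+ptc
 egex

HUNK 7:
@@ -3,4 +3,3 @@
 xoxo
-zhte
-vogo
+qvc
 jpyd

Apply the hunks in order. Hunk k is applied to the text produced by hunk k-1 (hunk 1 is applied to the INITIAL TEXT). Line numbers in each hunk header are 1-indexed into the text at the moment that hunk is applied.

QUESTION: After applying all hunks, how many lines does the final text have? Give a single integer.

Hunk 1: at line 4 remove [wism] add [giv,nlqt] -> 10 lines: ojsu vaip nhwz vkc esxf giv nlqt htg fyza egex
Hunk 2: at line 5 remove [nlqt,htg] add [zfj,izopc] -> 10 lines: ojsu vaip nhwz vkc esxf giv zfj izopc fyza egex
Hunk 3: at line 1 remove [nhwz,vkc,esxf] add [xoxo,zhte] -> 9 lines: ojsu vaip xoxo zhte giv zfj izopc fyza egex
Hunk 4: at line 3 remove [giv] add [vogo] -> 9 lines: ojsu vaip xoxo zhte vogo zfj izopc fyza egex
Hunk 5: at line 5 remove [izopc] add [thn] -> 9 lines: ojsu vaip xoxo zhte vogo zfj thn fyza egex
Hunk 6: at line 5 remove [zfj,thn,fyza] add [jpyd,bko,ptc] -> 9 lines: ojsu vaip xoxo zhte vogo jpyd bko ptc egex
Hunk 7: at line 3 remove [zhte,vogo] add [qvc] -> 8 lines: ojsu vaip xoxo qvc jpyd bko ptc egex
Final line count: 8

Answer: 8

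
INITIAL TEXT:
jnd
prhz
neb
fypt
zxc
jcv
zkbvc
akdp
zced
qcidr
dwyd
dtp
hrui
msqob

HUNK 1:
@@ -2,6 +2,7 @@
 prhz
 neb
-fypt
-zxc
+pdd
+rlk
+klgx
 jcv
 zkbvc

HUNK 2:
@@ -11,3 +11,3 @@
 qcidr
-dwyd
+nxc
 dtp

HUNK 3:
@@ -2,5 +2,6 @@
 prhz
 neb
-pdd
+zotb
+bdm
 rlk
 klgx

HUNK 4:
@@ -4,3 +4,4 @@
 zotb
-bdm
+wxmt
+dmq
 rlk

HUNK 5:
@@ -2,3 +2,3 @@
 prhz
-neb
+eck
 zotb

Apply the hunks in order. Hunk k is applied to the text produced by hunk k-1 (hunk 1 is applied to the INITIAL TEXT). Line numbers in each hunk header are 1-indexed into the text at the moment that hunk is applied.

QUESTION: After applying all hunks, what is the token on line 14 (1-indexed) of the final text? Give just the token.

Answer: nxc

Derivation:
Hunk 1: at line 2 remove [fypt,zxc] add [pdd,rlk,klgx] -> 15 lines: jnd prhz neb pdd rlk klgx jcv zkbvc akdp zced qcidr dwyd dtp hrui msqob
Hunk 2: at line 11 remove [dwyd] add [nxc] -> 15 lines: jnd prhz neb pdd rlk klgx jcv zkbvc akdp zced qcidr nxc dtp hrui msqob
Hunk 3: at line 2 remove [pdd] add [zotb,bdm] -> 16 lines: jnd prhz neb zotb bdm rlk klgx jcv zkbvc akdp zced qcidr nxc dtp hrui msqob
Hunk 4: at line 4 remove [bdm] add [wxmt,dmq] -> 17 lines: jnd prhz neb zotb wxmt dmq rlk klgx jcv zkbvc akdp zced qcidr nxc dtp hrui msqob
Hunk 5: at line 2 remove [neb] add [eck] -> 17 lines: jnd prhz eck zotb wxmt dmq rlk klgx jcv zkbvc akdp zced qcidr nxc dtp hrui msqob
Final line 14: nxc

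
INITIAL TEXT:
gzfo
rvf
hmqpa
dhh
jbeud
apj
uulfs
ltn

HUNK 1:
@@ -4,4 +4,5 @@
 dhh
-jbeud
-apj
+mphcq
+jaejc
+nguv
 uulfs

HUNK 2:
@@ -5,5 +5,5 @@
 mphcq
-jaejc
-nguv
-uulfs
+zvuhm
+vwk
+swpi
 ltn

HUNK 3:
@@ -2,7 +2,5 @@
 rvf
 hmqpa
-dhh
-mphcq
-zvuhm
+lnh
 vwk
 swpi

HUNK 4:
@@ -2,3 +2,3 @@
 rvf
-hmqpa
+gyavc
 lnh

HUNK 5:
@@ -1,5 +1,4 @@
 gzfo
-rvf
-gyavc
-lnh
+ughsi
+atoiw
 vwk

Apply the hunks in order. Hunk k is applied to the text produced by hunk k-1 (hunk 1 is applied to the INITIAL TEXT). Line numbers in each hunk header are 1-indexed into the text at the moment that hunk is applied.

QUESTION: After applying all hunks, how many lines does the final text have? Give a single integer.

Hunk 1: at line 4 remove [jbeud,apj] add [mphcq,jaejc,nguv] -> 9 lines: gzfo rvf hmqpa dhh mphcq jaejc nguv uulfs ltn
Hunk 2: at line 5 remove [jaejc,nguv,uulfs] add [zvuhm,vwk,swpi] -> 9 lines: gzfo rvf hmqpa dhh mphcq zvuhm vwk swpi ltn
Hunk 3: at line 2 remove [dhh,mphcq,zvuhm] add [lnh] -> 7 lines: gzfo rvf hmqpa lnh vwk swpi ltn
Hunk 4: at line 2 remove [hmqpa] add [gyavc] -> 7 lines: gzfo rvf gyavc lnh vwk swpi ltn
Hunk 5: at line 1 remove [rvf,gyavc,lnh] add [ughsi,atoiw] -> 6 lines: gzfo ughsi atoiw vwk swpi ltn
Final line count: 6

Answer: 6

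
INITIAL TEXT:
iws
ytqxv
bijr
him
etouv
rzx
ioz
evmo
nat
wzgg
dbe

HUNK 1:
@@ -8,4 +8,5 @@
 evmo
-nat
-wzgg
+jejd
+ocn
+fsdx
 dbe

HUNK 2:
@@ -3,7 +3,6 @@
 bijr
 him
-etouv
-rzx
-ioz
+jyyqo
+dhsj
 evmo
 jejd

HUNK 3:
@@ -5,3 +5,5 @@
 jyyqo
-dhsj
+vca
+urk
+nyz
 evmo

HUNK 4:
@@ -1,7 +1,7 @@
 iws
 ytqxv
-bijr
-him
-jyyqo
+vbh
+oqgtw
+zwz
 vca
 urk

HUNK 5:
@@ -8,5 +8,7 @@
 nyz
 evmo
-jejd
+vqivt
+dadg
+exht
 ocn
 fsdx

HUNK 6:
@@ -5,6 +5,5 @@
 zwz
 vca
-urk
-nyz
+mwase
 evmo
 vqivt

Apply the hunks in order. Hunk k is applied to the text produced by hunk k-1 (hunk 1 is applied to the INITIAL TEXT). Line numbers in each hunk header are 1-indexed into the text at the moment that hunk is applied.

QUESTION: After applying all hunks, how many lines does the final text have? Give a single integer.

Hunk 1: at line 8 remove [nat,wzgg] add [jejd,ocn,fsdx] -> 12 lines: iws ytqxv bijr him etouv rzx ioz evmo jejd ocn fsdx dbe
Hunk 2: at line 3 remove [etouv,rzx,ioz] add [jyyqo,dhsj] -> 11 lines: iws ytqxv bijr him jyyqo dhsj evmo jejd ocn fsdx dbe
Hunk 3: at line 5 remove [dhsj] add [vca,urk,nyz] -> 13 lines: iws ytqxv bijr him jyyqo vca urk nyz evmo jejd ocn fsdx dbe
Hunk 4: at line 1 remove [bijr,him,jyyqo] add [vbh,oqgtw,zwz] -> 13 lines: iws ytqxv vbh oqgtw zwz vca urk nyz evmo jejd ocn fsdx dbe
Hunk 5: at line 8 remove [jejd] add [vqivt,dadg,exht] -> 15 lines: iws ytqxv vbh oqgtw zwz vca urk nyz evmo vqivt dadg exht ocn fsdx dbe
Hunk 6: at line 5 remove [urk,nyz] add [mwase] -> 14 lines: iws ytqxv vbh oqgtw zwz vca mwase evmo vqivt dadg exht ocn fsdx dbe
Final line count: 14

Answer: 14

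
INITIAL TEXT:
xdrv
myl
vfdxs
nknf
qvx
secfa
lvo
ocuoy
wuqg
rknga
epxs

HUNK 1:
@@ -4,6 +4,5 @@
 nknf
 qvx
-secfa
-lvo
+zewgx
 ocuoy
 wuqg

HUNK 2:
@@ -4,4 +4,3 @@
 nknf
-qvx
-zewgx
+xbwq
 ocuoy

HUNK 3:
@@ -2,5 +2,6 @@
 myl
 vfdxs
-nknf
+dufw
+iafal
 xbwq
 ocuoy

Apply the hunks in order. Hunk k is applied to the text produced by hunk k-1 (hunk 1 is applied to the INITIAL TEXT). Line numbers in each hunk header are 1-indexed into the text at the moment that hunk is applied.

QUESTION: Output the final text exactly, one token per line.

Hunk 1: at line 4 remove [secfa,lvo] add [zewgx] -> 10 lines: xdrv myl vfdxs nknf qvx zewgx ocuoy wuqg rknga epxs
Hunk 2: at line 4 remove [qvx,zewgx] add [xbwq] -> 9 lines: xdrv myl vfdxs nknf xbwq ocuoy wuqg rknga epxs
Hunk 3: at line 2 remove [nknf] add [dufw,iafal] -> 10 lines: xdrv myl vfdxs dufw iafal xbwq ocuoy wuqg rknga epxs

Answer: xdrv
myl
vfdxs
dufw
iafal
xbwq
ocuoy
wuqg
rknga
epxs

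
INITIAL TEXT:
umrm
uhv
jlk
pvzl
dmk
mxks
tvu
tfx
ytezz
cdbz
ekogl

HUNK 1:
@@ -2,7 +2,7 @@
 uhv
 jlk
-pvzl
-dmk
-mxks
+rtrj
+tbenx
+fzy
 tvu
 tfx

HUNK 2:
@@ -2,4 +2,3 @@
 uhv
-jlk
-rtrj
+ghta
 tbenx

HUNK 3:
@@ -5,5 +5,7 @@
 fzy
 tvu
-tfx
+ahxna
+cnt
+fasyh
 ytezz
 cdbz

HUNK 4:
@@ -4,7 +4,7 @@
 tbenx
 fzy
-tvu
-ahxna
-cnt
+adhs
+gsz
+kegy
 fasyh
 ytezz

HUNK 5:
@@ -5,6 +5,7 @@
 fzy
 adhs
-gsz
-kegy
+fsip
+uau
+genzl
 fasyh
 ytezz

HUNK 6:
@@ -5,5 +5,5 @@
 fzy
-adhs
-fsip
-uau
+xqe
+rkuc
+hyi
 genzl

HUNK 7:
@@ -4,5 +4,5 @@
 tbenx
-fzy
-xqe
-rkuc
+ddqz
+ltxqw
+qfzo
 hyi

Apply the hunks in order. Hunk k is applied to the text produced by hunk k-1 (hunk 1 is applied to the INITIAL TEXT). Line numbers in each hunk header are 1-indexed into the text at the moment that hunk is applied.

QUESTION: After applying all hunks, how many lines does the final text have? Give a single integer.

Hunk 1: at line 2 remove [pvzl,dmk,mxks] add [rtrj,tbenx,fzy] -> 11 lines: umrm uhv jlk rtrj tbenx fzy tvu tfx ytezz cdbz ekogl
Hunk 2: at line 2 remove [jlk,rtrj] add [ghta] -> 10 lines: umrm uhv ghta tbenx fzy tvu tfx ytezz cdbz ekogl
Hunk 3: at line 5 remove [tfx] add [ahxna,cnt,fasyh] -> 12 lines: umrm uhv ghta tbenx fzy tvu ahxna cnt fasyh ytezz cdbz ekogl
Hunk 4: at line 4 remove [tvu,ahxna,cnt] add [adhs,gsz,kegy] -> 12 lines: umrm uhv ghta tbenx fzy adhs gsz kegy fasyh ytezz cdbz ekogl
Hunk 5: at line 5 remove [gsz,kegy] add [fsip,uau,genzl] -> 13 lines: umrm uhv ghta tbenx fzy adhs fsip uau genzl fasyh ytezz cdbz ekogl
Hunk 6: at line 5 remove [adhs,fsip,uau] add [xqe,rkuc,hyi] -> 13 lines: umrm uhv ghta tbenx fzy xqe rkuc hyi genzl fasyh ytezz cdbz ekogl
Hunk 7: at line 4 remove [fzy,xqe,rkuc] add [ddqz,ltxqw,qfzo] -> 13 lines: umrm uhv ghta tbenx ddqz ltxqw qfzo hyi genzl fasyh ytezz cdbz ekogl
Final line count: 13

Answer: 13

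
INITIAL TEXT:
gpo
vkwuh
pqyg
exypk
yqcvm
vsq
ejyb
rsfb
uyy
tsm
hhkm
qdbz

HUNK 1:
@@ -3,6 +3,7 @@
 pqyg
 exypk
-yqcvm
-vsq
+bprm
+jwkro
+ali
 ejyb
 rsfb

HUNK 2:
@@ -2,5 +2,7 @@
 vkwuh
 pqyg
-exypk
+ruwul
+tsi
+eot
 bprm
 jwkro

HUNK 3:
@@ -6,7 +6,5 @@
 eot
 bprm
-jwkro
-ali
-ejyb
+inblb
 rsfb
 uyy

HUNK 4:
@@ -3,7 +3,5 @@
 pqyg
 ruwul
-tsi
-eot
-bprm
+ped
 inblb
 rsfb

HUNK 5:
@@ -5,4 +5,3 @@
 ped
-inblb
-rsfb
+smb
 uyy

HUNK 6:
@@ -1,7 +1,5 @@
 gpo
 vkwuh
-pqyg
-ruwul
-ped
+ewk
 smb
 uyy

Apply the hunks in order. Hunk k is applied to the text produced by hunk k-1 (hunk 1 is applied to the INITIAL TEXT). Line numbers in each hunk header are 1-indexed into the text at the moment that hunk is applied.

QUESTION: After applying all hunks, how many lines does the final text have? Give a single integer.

Hunk 1: at line 3 remove [yqcvm,vsq] add [bprm,jwkro,ali] -> 13 lines: gpo vkwuh pqyg exypk bprm jwkro ali ejyb rsfb uyy tsm hhkm qdbz
Hunk 2: at line 2 remove [exypk] add [ruwul,tsi,eot] -> 15 lines: gpo vkwuh pqyg ruwul tsi eot bprm jwkro ali ejyb rsfb uyy tsm hhkm qdbz
Hunk 3: at line 6 remove [jwkro,ali,ejyb] add [inblb] -> 13 lines: gpo vkwuh pqyg ruwul tsi eot bprm inblb rsfb uyy tsm hhkm qdbz
Hunk 4: at line 3 remove [tsi,eot,bprm] add [ped] -> 11 lines: gpo vkwuh pqyg ruwul ped inblb rsfb uyy tsm hhkm qdbz
Hunk 5: at line 5 remove [inblb,rsfb] add [smb] -> 10 lines: gpo vkwuh pqyg ruwul ped smb uyy tsm hhkm qdbz
Hunk 6: at line 1 remove [pqyg,ruwul,ped] add [ewk] -> 8 lines: gpo vkwuh ewk smb uyy tsm hhkm qdbz
Final line count: 8

Answer: 8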